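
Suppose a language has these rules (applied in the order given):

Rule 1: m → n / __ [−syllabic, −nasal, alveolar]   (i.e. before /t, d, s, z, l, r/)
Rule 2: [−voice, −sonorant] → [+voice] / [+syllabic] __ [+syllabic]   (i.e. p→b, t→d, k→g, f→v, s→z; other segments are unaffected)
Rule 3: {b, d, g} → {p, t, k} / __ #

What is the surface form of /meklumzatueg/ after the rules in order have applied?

meklunzaduek

Rule 1 (nasal place assimilation): /m/ precedes the alveolar consonant /z/, so it assimilates in place to [n]. /meklumzatueg/ → meklunzatueg.
Rule 2 (intervocalic voicing): /t/ is a voiceless obstruent between vowels /a/ and /u/, so it voices to [d]. /meklunzatueg/ → meklunzadueg.
Rule 3 (final devoicing): /g/ is a voiced stop in word-final position, so it devoices to [k]. /meklunzadueg/ → meklunzaduek.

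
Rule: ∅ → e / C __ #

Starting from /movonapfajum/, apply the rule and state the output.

the form ends in the consonant /m/, so [e] is inserted word-finally.
Surface form: [movonapfajume].

movonapfajume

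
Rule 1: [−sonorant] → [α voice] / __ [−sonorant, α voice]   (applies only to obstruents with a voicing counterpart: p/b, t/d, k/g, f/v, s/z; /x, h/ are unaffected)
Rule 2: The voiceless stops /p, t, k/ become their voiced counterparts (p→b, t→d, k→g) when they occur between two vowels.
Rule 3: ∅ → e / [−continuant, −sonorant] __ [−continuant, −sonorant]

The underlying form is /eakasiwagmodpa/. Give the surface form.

Rule 1 (regressive voicing assimilation): /d/ precedes the voiceless obstruent /p/, so it devoices to [t] by assimilation. /eakasiwagmodpa/ → eakasiwagmotpa.
Rule 2 (intervocalic voicing): /k/ is a voiceless stop between vowels /a/ and /a/, so it voices to [g]. /eakasiwagmotpa/ → eagasiwagmotpa.
Rule 3 (stop-cluster e-epenthesis): /t/ and /p/ form a stop–stop cluster, so [e] is inserted between them. /eagasiwagmotpa/ → eagasiwagmotepa.

eagasiwagmotepa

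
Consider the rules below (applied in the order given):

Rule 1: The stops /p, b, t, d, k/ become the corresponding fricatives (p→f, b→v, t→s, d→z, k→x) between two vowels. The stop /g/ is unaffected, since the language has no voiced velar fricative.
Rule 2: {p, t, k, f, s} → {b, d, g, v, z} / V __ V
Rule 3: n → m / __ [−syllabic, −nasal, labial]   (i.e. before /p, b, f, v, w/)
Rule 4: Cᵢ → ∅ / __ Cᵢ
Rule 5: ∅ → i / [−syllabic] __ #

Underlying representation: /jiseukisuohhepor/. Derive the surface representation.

Rule 1 (intervocalic spirantization): /k/ is a stop between vowels /u/ and /i/, so it spirantizes to the fricative [x]. /p/ is a stop between vowels /e/ and /o/, so it spirantizes to the fricative [f]. /jiseukisuohhepor/ → jiseuxisuohhefor.
Rule 2 (intervocalic voicing): /s/ is a voiceless obstruent between vowels /i/ and /e/, so it voices to [z]. /s/ is a voiceless obstruent between vowels /i/ and /u/, so it voices to [z]. /f/ is a voiceless obstruent between vowels /e/ and /o/, so it voices to [v]. /jiseuxisuohhefor/ → jizeuxizuohhevor.
Rule 3 (nasal place assimilation): no segment meets the environment; /jizeuxizuohhevor/ is unchanged.
Rule 4 (degemination): /hh/ is a geminate; the first /h/ deletes. /jizeuxizuohhevor/ → jizeuxizuohevor.
Rule 5 (final i-epenthesis): the form ends in the consonant /r/, so [i] is inserted word-finally. /jizeuxizuohevor/ → jizeuxizuohevori.

jizeuxizuohevori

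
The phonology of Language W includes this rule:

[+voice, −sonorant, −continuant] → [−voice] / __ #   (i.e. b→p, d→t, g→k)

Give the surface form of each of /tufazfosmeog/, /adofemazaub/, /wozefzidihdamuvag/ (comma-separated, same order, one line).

tufazfosmeok, adofemazaup, wozefzidihdamuvak

/tufazfosmeog/: /g/ is a voiced stop in word-final position, so it devoices to [k]. → [tufazfosmeok].
/adofemazaub/: /b/ is a voiced stop in word-final position, so it devoices to [p]. → [adofemazaup].
/wozefzidihdamuvag/: /g/ is a voiced stop in word-final position, so it devoices to [k]. → [wozefzidihdamuvak].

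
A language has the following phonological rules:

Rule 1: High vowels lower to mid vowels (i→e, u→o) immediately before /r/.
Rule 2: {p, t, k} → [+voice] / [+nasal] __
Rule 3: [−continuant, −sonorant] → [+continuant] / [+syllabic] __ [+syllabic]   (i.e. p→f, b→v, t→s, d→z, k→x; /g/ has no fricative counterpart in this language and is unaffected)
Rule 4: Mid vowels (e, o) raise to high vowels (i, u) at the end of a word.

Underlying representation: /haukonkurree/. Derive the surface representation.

hauxongorrei

Rule 1 (pre-rhotic lowering): /u/ is a high vowel immediately before /r/, so it lowers to [o]. /haukonkurree/ → haukonkorree.
Rule 2 (post-nasal voicing): /k/ is a voiceless stop immediately after the nasal /n/, so it voices to [g]. /haukonkorree/ → haukongorree.
Rule 3 (intervocalic spirantization): /k/ is a stop between vowels /u/ and /o/, so it spirantizes to the fricative [x]. /haukongorree/ → hauxongorree.
Rule 4 (final vowel raising): /e/ is a mid vowel in word-final position, so it raises to [i]. /hauxongorree/ → hauxongorrei.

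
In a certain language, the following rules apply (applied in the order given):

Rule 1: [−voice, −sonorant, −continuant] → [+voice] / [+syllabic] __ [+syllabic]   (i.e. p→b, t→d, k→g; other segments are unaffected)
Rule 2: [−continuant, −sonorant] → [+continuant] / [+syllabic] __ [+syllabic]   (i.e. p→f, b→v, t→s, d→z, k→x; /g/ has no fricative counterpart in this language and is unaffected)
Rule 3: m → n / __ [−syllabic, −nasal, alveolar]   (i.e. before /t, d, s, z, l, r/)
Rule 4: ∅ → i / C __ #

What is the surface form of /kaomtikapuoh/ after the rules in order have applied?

kaontigavuohi

Rule 1 (intervocalic voicing): /k/ is a voiceless stop between vowels /i/ and /a/, so it voices to [g]. /p/ is a voiceless stop between vowels /a/ and /u/, so it voices to [b]. /kaomtikapuoh/ → kaomtigabuoh.
Rule 2 (intervocalic spirantization): /b/ is a stop between vowels /a/ and /u/, so it spirantizes to the fricative [v]. /kaomtigabuoh/ → kaomtigavuoh.
Rule 3 (nasal place assimilation): /m/ precedes the alveolar consonant /t/, so it assimilates in place to [n]. /kaomtigavuoh/ → kaontigavuoh.
Rule 4 (final i-epenthesis): the form ends in the consonant /h/, so [i] is inserted word-finally. /kaontigavuoh/ → kaontigavuohi.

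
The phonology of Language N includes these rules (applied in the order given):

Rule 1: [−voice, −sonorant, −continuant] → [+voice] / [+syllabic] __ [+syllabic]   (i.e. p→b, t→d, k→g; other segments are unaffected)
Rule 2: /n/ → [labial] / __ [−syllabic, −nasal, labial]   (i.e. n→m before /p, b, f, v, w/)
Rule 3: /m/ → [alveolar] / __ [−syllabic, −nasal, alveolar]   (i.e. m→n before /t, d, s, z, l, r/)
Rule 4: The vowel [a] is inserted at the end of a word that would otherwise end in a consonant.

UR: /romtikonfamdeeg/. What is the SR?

Rule 1 (intervocalic voicing): /k/ is a voiceless stop between vowels /i/ and /o/, so it voices to [g]. /romtikonfamdeeg/ → romtigonfamdeeg.
Rule 2 (nasal place assimilation): /n/ precedes the labial consonant /f/, so it assimilates in place to [m]. /romtigonfamdeeg/ → romtigomfamdeeg.
Rule 3 (nasal place assimilation): /m/ precedes the alveolar consonant /t/, so it assimilates in place to [n]. /m/ precedes the alveolar consonant /d/, so it assimilates in place to [n]. /romtigomfamdeeg/ → rontigomfandeeg.
Rule 4 (final a-epenthesis): the form ends in the consonant /g/, so [a] is inserted word-finally. /rontigomfandeeg/ → rontigomfandeega.

rontigomfandeega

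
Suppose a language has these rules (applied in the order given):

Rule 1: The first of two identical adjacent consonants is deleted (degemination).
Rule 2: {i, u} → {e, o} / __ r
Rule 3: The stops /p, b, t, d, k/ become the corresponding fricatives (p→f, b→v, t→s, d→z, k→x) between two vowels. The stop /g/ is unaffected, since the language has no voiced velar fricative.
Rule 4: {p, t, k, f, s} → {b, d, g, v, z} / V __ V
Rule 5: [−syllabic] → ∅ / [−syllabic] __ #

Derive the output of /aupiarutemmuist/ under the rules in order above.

Rule 1 (degemination): /mm/ is a geminate; the first /m/ deletes. /aupiarutemmuist/ → aupiarutemuist.
Rule 2 (pre-rhotic lowering): no segment meets the environment; /aupiarutemuist/ is unchanged.
Rule 3 (intervocalic spirantization): /p/ is a stop between vowels /u/ and /i/, so it spirantizes to the fricative [f]. /t/ is a stop between vowels /u/ and /e/, so it spirantizes to the fricative [s]. /aupiarutemuist/ → aufiarusemuist.
Rule 4 (intervocalic voicing): /f/ is a voiceless obstruent between vowels /u/ and /i/, so it voices to [v]. /s/ is a voiceless obstruent between vowels /u/ and /e/, so it voices to [z]. /aufiarusemuist/ → auviaruzemuist.
Rule 5 (final cluster simplification): /t/ is the second consonant of a word-final cluster /st/, so it deletes. /auviaruzemuist/ → auviaruzemuis.

auviaruzemuis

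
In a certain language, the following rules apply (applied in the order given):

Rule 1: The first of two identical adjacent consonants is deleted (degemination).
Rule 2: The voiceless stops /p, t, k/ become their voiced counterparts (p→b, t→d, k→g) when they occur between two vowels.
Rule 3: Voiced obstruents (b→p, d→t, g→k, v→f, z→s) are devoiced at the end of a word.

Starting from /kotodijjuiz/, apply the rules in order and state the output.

Rule 1 (degemination): /jj/ is a geminate; the first /j/ deletes. /kotodijjuiz/ → kotodijuiz.
Rule 2 (intervocalic voicing): /t/ is a voiceless stop between vowels /o/ and /o/, so it voices to [d]. /kotodijuiz/ → kododijuiz.
Rule 3 (final devoicing): /z/ is a voiced obstruent in word-final position, so it devoices to [s]. /kododijuiz/ → kododijuis.

kododijuis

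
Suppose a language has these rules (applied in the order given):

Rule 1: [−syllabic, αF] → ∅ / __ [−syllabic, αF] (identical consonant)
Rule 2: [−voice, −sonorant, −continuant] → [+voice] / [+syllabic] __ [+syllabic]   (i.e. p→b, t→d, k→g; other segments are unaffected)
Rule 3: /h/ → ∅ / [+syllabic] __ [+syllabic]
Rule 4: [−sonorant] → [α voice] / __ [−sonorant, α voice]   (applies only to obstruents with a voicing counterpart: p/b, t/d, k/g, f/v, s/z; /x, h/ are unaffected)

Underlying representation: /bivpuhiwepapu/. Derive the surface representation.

bifpuiwebabu

Rule 1 (degemination): no segment meets the environment; /bivpuhiwepapu/ is unchanged.
Rule 2 (intervocalic voicing): /p/ is a voiceless stop between vowels /e/ and /a/, so it voices to [b]. /p/ is a voiceless stop between vowels /a/ and /u/, so it voices to [b]. /bivpuhiwepapu/ → bivpuhiwebabu.
Rule 3 (intervocalic h-deletion): /h/ occurs between vowels /u/ and /i/, so it deletes. /bivpuhiwebabu/ → bivpuiwebabu.
Rule 4 (regressive voicing assimilation): /v/ precedes the voiceless obstruent /p/, so it devoices to [f] by assimilation. /bivpuiwebabu/ → bifpuiwebabu.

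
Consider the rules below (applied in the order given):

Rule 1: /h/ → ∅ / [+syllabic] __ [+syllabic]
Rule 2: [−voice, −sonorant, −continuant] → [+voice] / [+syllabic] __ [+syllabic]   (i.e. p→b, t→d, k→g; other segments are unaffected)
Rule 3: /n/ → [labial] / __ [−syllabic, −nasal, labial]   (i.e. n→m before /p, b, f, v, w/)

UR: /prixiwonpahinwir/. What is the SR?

Rule 1 (intervocalic h-deletion): /h/ occurs between vowels /a/ and /i/, so it deletes. /prixiwonpahinwir/ → prixiwonpainwir.
Rule 2 (intervocalic voicing): no segment meets the environment; /prixiwonpainwir/ is unchanged.
Rule 3 (nasal place assimilation): /n/ precedes the labial consonant /p/, so it assimilates in place to [m]. /n/ precedes the labial consonant /w/, so it assimilates in place to [m]. /prixiwonpainwir/ → prixiwompaimwir.

prixiwompaimwir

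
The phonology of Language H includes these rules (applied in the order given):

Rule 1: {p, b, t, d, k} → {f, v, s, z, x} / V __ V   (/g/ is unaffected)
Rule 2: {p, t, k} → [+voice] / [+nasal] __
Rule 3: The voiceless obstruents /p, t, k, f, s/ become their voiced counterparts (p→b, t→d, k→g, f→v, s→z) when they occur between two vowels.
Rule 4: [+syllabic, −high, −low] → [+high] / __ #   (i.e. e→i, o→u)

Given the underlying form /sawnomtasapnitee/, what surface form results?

Rule 1 (intervocalic spirantization): /t/ is a stop between vowels /i/ and /e/, so it spirantizes to the fricative [s]. /sawnomtasapnitee/ → sawnomtasapnisee.
Rule 2 (post-nasal voicing): /t/ is a voiceless stop immediately after the nasal /m/, so it voices to [d]. /sawnomtasapnisee/ → sawnomdasapnisee.
Rule 3 (intervocalic voicing): /s/ is a voiceless obstruent between vowels /a/ and /a/, so it voices to [z]. /s/ is a voiceless obstruent between vowels /i/ and /e/, so it voices to [z]. /sawnomdasapnisee/ → sawnomdazapnizee.
Rule 4 (final vowel raising): /e/ is a mid vowel in word-final position, so it raises to [i]. /sawnomdazapnizee/ → sawnomdazapnizei.

sawnomdazapnizei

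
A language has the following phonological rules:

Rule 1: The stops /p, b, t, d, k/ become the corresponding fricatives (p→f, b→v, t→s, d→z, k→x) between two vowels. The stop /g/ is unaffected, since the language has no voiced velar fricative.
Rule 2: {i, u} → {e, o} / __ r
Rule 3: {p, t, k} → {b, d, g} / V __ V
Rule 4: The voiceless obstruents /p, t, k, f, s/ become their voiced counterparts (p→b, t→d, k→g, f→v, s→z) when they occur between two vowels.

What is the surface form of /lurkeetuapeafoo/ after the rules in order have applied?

lorkeezuaveavoo

Rule 1 (intervocalic spirantization): /t/ is a stop between vowels /e/ and /u/, so it spirantizes to the fricative [s]. /p/ is a stop between vowels /a/ and /e/, so it spirantizes to the fricative [f]. /lurkeetuapeafoo/ → lurkeesuafeafoo.
Rule 2 (pre-rhotic lowering): /u/ is a high vowel immediately before /r/, so it lowers to [o]. /lurkeesuafeafoo/ → lorkeesuafeafoo.
Rule 3 (intervocalic voicing): no segment meets the environment; /lorkeesuafeafoo/ is unchanged.
Rule 4 (intervocalic voicing): /s/ is a voiceless obstruent between vowels /e/ and /u/, so it voices to [z]. /f/ is a voiceless obstruent between vowels /a/ and /e/, so it voices to [v]. /f/ is a voiceless obstruent between vowels /a/ and /o/, so it voices to [v]. /lorkeesuafeafoo/ → lorkeezuaveavoo.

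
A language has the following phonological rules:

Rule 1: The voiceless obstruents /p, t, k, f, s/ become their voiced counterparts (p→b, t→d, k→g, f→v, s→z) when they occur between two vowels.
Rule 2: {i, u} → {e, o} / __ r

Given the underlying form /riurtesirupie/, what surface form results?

Rule 1 (intervocalic voicing): /s/ is a voiceless obstruent between vowels /e/ and /i/, so it voices to [z]. /p/ is a voiceless obstruent between vowels /u/ and /i/, so it voices to [b]. /riurtesirupie/ → riurtezirubie.
Rule 2 (pre-rhotic lowering): /u/ is a high vowel immediately before /r/, so it lowers to [o]. /i/ is a high vowel immediately before /r/, so it lowers to [e]. /riurtezirubie/ → riortezerubie.

riortezerubie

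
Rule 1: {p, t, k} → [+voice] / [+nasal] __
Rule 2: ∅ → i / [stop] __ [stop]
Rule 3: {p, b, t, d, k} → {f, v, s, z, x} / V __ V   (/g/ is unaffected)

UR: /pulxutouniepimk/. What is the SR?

Rule 1 (post-nasal voicing): /k/ is a voiceless stop immediately after the nasal /m/, so it voices to [g]. /pulxutouniepimk/ → pulxutouniepimg.
Rule 2 (stop-cluster i-epenthesis): no segment meets the environment; /pulxutouniepimg/ is unchanged.
Rule 3 (intervocalic spirantization): /t/ is a stop between vowels /u/ and /o/, so it spirantizes to the fricative [s]. /p/ is a stop between vowels /e/ and /i/, so it spirantizes to the fricative [f]. /pulxutouniepimg/ → pulxusouniefimg.

pulxusouniefimg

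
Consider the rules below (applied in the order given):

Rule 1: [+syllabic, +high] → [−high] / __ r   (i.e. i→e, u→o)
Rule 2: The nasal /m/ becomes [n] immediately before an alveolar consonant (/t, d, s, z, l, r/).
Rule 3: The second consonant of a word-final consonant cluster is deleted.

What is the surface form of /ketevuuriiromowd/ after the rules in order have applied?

Rule 1 (pre-rhotic lowering): /u/ is a high vowel immediately before /r/, so it lowers to [o]. /i/ is a high vowel immediately before /r/, so it lowers to [e]. /ketevuuriiromowd/ → ketevuorieromowd.
Rule 2 (nasal place assimilation): no segment meets the environment; /ketevuorieromowd/ is unchanged.
Rule 3 (final cluster simplification): /d/ is the second consonant of a word-final cluster /wd/, so it deletes. /ketevuorieromowd/ → ketevuorieromow.

ketevuorieromow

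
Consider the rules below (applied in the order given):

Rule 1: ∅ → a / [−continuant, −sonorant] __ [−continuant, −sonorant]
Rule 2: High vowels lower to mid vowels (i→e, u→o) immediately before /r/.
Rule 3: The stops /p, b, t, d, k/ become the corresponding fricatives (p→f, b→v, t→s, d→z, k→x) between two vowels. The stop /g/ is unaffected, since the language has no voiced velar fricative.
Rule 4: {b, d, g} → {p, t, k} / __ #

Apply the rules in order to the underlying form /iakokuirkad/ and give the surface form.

iaxoxuerkat

Rule 1 (stop-cluster a-epenthesis): no segment meets the environment; /iakokuirkad/ is unchanged.
Rule 2 (pre-rhotic lowering): /i/ is a high vowel immediately before /r/, so it lowers to [e]. /iakokuirkad/ → iakokuerkad.
Rule 3 (intervocalic spirantization): /k/ is a stop between vowels /a/ and /o/, so it spirantizes to the fricative [x]. /k/ is a stop between vowels /o/ and /u/, so it spirantizes to the fricative [x]. /iakokuerkad/ → iaxoxuerkad.
Rule 4 (final devoicing): /d/ is a voiced stop in word-final position, so it devoices to [t]. /iaxoxuerkad/ → iaxoxuerkat.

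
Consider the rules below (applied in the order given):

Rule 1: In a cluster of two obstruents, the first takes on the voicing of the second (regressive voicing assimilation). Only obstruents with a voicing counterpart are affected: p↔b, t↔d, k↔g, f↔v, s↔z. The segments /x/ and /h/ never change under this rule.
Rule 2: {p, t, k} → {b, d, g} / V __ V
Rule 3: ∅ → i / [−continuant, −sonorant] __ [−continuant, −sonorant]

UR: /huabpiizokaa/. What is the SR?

huapipiizogaa

Rule 1 (regressive voicing assimilation): /b/ precedes the voiceless obstruent /p/, so it devoices to [p] by assimilation. /huabpiizokaa/ → huappiizokaa.
Rule 2 (intervocalic voicing): /k/ is a voiceless stop between vowels /o/ and /a/, so it voices to [g]. /huappiizokaa/ → huappiizogaa.
Rule 3 (stop-cluster i-epenthesis): /p/ and /p/ form a stop–stop cluster, so [i] is inserted between them. /huappiizogaa/ → huapipiizogaa.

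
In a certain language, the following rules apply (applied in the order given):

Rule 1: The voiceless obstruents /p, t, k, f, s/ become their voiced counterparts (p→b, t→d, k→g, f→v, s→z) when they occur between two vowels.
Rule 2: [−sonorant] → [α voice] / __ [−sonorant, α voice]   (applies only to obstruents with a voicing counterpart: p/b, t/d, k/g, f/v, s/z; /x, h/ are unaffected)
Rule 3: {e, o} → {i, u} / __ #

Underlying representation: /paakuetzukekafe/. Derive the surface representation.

Rule 1 (intervocalic voicing): /k/ is a voiceless obstruent between vowels /a/ and /u/, so it voices to [g]. /k/ is a voiceless obstruent between vowels /u/ and /e/, so it voices to [g]. /k/ is a voiceless obstruent between vowels /e/ and /a/, so it voices to [g]. /f/ is a voiceless obstruent between vowels /a/ and /e/, so it voices to [v]. /paakuetzukekafe/ → paaguetzugegave.
Rule 2 (regressive voicing assimilation): /t/ precedes the voiced obstruent /z/, so it voices to [d] by assimilation. /paaguetzugegave/ → paaguedzugegave.
Rule 3 (final vowel raising): /e/ is a mid vowel in word-final position, so it raises to [i]. /paaguedzugegave/ → paaguedzugegavi.

paaguedzugegavi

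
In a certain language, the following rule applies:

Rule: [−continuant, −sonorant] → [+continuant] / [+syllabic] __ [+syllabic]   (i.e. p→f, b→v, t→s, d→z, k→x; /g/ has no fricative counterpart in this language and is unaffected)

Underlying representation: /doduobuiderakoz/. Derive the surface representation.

dozuovuizeraxoz

Scanning /doduobuiderakoz/: /d/ at position 1 is not in the conditioning environment; /d/ is a stop between vowels /o/ and /u/, so it spirantizes to the fricative [z]; /b/ is a stop between vowels /o/ and /u/, so it spirantizes to the fricative [v]; /d/ is a stop between vowels /i/ and /e/, so it spirantizes to the fricative [z]; /k/ is a stop between vowels /a/ and /o/, so it spirantizes to the fricative [x].
Result: [dozuovuizeraxoz].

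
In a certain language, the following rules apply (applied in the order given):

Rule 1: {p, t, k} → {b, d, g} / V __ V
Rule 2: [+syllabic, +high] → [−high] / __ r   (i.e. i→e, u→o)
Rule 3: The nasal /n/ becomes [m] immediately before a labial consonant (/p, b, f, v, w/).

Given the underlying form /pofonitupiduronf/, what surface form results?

pofonidubidoromf

Rule 1 (intervocalic voicing): /t/ is a voiceless stop between vowels /i/ and /u/, so it voices to [d]. /p/ is a voiceless stop between vowels /u/ and /i/, so it voices to [b]. /pofonitupiduronf/ → pofonidubiduronf.
Rule 2 (pre-rhotic lowering): /u/ is a high vowel immediately before /r/, so it lowers to [o]. /pofonidubiduronf/ → pofonidubidoronf.
Rule 3 (nasal place assimilation): /n/ precedes the labial consonant /f/, so it assimilates in place to [m]. /pofonidubidoronf/ → pofonidubidoromf.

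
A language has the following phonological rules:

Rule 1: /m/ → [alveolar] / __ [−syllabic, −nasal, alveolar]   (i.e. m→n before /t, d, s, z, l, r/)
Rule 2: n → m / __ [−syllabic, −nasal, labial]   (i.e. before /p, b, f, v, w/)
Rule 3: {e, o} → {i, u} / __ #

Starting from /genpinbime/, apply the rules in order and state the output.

Rule 1 (nasal place assimilation): no segment meets the environment; /genpinbime/ is unchanged.
Rule 2 (nasal place assimilation): /n/ precedes the labial consonant /p/, so it assimilates in place to [m]. /n/ precedes the labial consonant /b/, so it assimilates in place to [m]. /genpinbime/ → gempimbime.
Rule 3 (final vowel raising): /e/ is a mid vowel in word-final position, so it raises to [i]. /gempimbime/ → gempimbimi.

gempimbimi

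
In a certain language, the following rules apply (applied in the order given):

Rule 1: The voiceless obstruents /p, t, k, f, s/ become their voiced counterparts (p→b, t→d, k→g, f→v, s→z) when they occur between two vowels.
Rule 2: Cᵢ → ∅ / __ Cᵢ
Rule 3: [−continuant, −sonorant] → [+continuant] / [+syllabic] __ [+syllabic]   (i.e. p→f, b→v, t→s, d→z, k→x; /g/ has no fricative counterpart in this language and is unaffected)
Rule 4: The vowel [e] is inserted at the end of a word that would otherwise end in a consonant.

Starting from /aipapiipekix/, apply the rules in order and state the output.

Rule 1 (intervocalic voicing): /p/ is a voiceless obstruent between vowels /i/ and /a/, so it voices to [b]. /p/ is a voiceless obstruent between vowels /a/ and /i/, so it voices to [b]. /p/ is a voiceless obstruent between vowels /i/ and /e/, so it voices to [b]. /k/ is a voiceless obstruent between vowels /e/ and /i/, so it voices to [g]. /aipapiipekix/ → aibabiibegix.
Rule 2 (degemination): no segment meets the environment; /aibabiibegix/ is unchanged.
Rule 3 (intervocalic spirantization): /b/ is a stop between vowels /i/ and /a/, so it spirantizes to the fricative [v]. /b/ is a stop between vowels /a/ and /i/, so it spirantizes to the fricative [v]. /b/ is a stop between vowels /i/ and /e/, so it spirantizes to the fricative [v]. /aibabiibegix/ → aivaviivegix.
Rule 4 (final e-epenthesis): the form ends in the consonant /x/, so [e] is inserted word-finally. /aivaviivegix/ → aivaviivegixe.

aivaviivegixe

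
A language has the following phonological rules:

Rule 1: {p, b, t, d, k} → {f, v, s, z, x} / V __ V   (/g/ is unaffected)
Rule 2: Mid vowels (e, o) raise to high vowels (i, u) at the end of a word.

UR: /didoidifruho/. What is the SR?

dizoizifruhu

Rule 1 (intervocalic spirantization): /d/ is a stop between vowels /i/ and /o/, so it spirantizes to the fricative [z]. /d/ is a stop between vowels /i/ and /i/, so it spirantizes to the fricative [z]. /didoidifruho/ → dizoizifruho.
Rule 2 (final vowel raising): /o/ is a mid vowel in word-final position, so it raises to [u]. /dizoizifruho/ → dizoizifruhu.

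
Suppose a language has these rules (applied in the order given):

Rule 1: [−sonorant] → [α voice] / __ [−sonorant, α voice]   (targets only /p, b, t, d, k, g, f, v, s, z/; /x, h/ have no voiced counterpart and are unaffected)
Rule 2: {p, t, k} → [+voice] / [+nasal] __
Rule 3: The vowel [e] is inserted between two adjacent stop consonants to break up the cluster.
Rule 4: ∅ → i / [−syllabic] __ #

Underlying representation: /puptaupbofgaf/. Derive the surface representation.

pupetaubebovgafi

Rule 1 (regressive voicing assimilation): /p/ precedes the voiced obstruent /b/, so it voices to [b] by assimilation. /f/ precedes the voiced obstruent /g/, so it voices to [v] by assimilation. /puptaupbofgaf/ → puptaubbovgaf.
Rule 2 (post-nasal voicing): no segment meets the environment; /puptaubbovgaf/ is unchanged.
Rule 3 (stop-cluster e-epenthesis): /p/ and /t/ form a stop–stop cluster, so [e] is inserted between them. /b/ and /b/ form a stop–stop cluster, so [e] is inserted between them. /puptaubbovgaf/ → pupetaubebovgaf.
Rule 4 (final i-epenthesis): the form ends in the consonant /f/, so [i] is inserted word-finally. /pupetaubebovgaf/ → pupetaubebovgafi.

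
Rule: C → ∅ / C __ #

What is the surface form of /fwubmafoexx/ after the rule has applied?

fwubmafoex

/x/ is the second consonant of a word-final cluster /xx/, so it deletes.
The other instances of /f/, /w/, /b/, /m/, /x/ do not occur in the required environment and remain unchanged.
Surface form: [fwubmafoex].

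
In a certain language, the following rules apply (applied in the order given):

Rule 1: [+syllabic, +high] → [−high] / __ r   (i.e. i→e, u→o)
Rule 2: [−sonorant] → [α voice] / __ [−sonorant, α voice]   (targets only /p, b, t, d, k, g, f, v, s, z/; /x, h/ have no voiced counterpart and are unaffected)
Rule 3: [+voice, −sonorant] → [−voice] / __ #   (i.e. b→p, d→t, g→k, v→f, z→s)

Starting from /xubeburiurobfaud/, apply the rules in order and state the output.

xubeborioropfaut

Rule 1 (pre-rhotic lowering): /u/ is a high vowel immediately before /r/, so it lowers to [o]. /u/ is a high vowel immediately before /r/, so it lowers to [o]. /xubeburiurobfaud/ → xubeboriorobfaud.
Rule 2 (regressive voicing assimilation): /b/ precedes the voiceless obstruent /f/, so it devoices to [p] by assimilation. /xubeboriorobfaud/ → xubeborioropfaud.
Rule 3 (final devoicing): /d/ is a voiced obstruent in word-final position, so it devoices to [t]. /xubeborioropfaud/ → xubeborioropfaut.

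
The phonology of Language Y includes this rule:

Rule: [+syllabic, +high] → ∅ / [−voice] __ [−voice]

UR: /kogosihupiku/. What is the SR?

/i/ is a high vowel flanked by voiceless consonants /s/ and /h/, so it deletes.
/u/ is a high vowel flanked by voiceless consonants /h/ and /p/, so it deletes.
/i/ is a high vowel flanked by voiceless consonants /p/ and /k/, so it deletes.
Surface form: [kogoshpku].

kogoshpku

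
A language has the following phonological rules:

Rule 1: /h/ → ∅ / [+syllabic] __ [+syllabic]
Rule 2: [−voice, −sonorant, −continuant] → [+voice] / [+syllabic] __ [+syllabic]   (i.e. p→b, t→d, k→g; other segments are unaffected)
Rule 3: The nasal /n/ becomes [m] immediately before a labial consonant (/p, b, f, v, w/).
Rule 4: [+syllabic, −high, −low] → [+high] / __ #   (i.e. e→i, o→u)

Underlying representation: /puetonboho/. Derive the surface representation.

puedombou

Rule 1 (intervocalic h-deletion): /h/ occurs between vowels /o/ and /o/, so it deletes. /puetonboho/ → puetonboo.
Rule 2 (intervocalic voicing): /t/ is a voiceless stop between vowels /e/ and /o/, so it voices to [d]. /puetonboo/ → puedonboo.
Rule 3 (nasal place assimilation): /n/ precedes the labial consonant /b/, so it assimilates in place to [m]. /puedonboo/ → puedomboo.
Rule 4 (final vowel raising): /o/ is a mid vowel in word-final position, so it raises to [u]. /puedomboo/ → puedombou.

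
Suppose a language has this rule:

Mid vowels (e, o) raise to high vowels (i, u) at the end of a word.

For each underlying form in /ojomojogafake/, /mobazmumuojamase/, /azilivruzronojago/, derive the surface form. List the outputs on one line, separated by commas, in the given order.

ojomojogafaki, mobazmumuojamasi, azilivruzronojagu

/ojomojogafake/: /e/ is a mid vowel in word-final position, so it raises to [i]. → [ojomojogafaki].
/mobazmumuojamase/: /e/ is a mid vowel in word-final position, so it raises to [i]. → [mobazmumuojamasi].
/azilivruzronojago/: /o/ is a mid vowel in word-final position, so it raises to [u]. → [azilivruzronojagu].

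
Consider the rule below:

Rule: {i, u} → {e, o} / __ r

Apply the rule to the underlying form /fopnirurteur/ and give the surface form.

/i/ is a high vowel immediately before /r/, so it lowers to [e].
/u/ is a high vowel immediately before /r/, so it lowers to [o].
/u/ is a high vowel immediately before /r/, so it lowers to [o].
Surface form: [fopnerorteor].

fopnerorteor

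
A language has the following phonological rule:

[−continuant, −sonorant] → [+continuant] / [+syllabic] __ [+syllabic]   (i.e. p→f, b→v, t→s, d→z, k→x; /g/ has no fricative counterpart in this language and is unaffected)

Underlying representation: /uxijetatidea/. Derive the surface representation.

/t/ is a stop between vowels /e/ and /a/, so it spirantizes to the fricative [s].
/t/ is a stop between vowels /a/ and /i/, so it spirantizes to the fricative [s].
/d/ is a stop between vowels /i/ and /e/, so it spirantizes to the fricative [z].
Surface form: [uxijesasizea].

uxijesasizea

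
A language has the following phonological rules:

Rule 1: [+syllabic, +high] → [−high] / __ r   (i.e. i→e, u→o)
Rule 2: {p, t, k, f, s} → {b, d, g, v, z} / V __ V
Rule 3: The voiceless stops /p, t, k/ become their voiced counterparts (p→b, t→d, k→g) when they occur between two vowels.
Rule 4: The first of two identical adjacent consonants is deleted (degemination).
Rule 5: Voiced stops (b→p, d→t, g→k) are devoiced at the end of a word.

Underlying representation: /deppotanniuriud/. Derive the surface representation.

Rule 1 (pre-rhotic lowering): /u/ is a high vowel immediately before /r/, so it lowers to [o]. /deppotanniuriud/ → deppotannioriud.
Rule 2 (intervocalic voicing): /t/ is a voiceless obstruent between vowels /o/ and /a/, so it voices to [d]. /deppotannioriud/ → deppodannioriud.
Rule 3 (intervocalic voicing): no segment meets the environment; /deppodannioriud/ is unchanged.
Rule 4 (degemination): /pp/ is a geminate; the first /p/ deletes. /nn/ is a geminate; the first /n/ deletes. /deppodannioriud/ → depodanioriud.
Rule 5 (final devoicing): /d/ is a voiced stop in word-final position, so it devoices to [t]. /depodanioriud/ → depodanioriut.

depodanioriut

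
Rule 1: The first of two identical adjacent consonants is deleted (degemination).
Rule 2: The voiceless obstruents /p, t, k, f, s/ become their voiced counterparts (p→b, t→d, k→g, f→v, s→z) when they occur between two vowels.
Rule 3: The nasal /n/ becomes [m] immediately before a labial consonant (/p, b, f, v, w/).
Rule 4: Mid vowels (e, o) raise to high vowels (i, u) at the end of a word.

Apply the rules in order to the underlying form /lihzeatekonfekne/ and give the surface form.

Rule 1 (degemination): no segment meets the environment; /lihzeatekonfekne/ is unchanged.
Rule 2 (intervocalic voicing): /t/ is a voiceless obstruent between vowels /a/ and /e/, so it voices to [d]. /k/ is a voiceless obstruent between vowels /e/ and /o/, so it voices to [g]. /lihzeatekonfekne/ → lihzeadegonfekne.
Rule 3 (nasal place assimilation): /n/ precedes the labial consonant /f/, so it assimilates in place to [m]. /lihzeadegonfekne/ → lihzeadegomfekne.
Rule 4 (final vowel raising): /e/ is a mid vowel in word-final position, so it raises to [i]. /lihzeadegomfekne/ → lihzeadegomfekni.

lihzeadegomfekni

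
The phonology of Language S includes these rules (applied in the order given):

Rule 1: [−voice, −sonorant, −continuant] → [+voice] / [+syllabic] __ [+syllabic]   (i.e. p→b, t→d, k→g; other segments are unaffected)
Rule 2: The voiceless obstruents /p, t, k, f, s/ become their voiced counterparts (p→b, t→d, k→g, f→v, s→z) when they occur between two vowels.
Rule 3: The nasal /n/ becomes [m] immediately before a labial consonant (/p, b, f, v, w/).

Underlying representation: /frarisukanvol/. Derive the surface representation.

frarizugamvol

Rule 1 (intervocalic voicing): /k/ is a voiceless stop between vowels /u/ and /a/, so it voices to [g]. /frarisukanvol/ → frarisuganvol.
Rule 2 (intervocalic voicing): /s/ is a voiceless obstruent between vowels /i/ and /u/, so it voices to [z]. /frarisuganvol/ → frarizuganvol.
Rule 3 (nasal place assimilation): /n/ precedes the labial consonant /v/, so it assimilates in place to [m]. /frarizuganvol/ → frarizugamvol.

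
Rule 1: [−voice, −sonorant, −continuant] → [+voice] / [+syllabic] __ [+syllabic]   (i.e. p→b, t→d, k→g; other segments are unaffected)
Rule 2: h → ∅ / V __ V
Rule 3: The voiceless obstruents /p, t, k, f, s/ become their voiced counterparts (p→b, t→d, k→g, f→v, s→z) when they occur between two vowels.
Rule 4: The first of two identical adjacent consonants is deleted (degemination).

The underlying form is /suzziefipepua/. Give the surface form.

suzievibebua

Rule 1 (intervocalic voicing): /p/ is a voiceless stop between vowels /i/ and /e/, so it voices to [b]. /p/ is a voiceless stop between vowels /e/ and /u/, so it voices to [b]. /suzziefipepua/ → suzziefibebua.
Rule 2 (intervocalic h-deletion): no segment meets the environment; /suzziefibebua/ is unchanged.
Rule 3 (intervocalic voicing): /f/ is a voiceless obstruent between vowels /e/ and /i/, so it voices to [v]. /suzziefibebua/ → suzzievibebua.
Rule 4 (degemination): /zz/ is a geminate; the first /z/ deletes. /suzzievibebua/ → suzievibebua.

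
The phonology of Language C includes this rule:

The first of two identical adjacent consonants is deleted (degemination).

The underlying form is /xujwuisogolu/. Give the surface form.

xujwuisogolu

No segment of /xujwuisogolu/ meets the structural description of the rule, so the form surfaces unchanged.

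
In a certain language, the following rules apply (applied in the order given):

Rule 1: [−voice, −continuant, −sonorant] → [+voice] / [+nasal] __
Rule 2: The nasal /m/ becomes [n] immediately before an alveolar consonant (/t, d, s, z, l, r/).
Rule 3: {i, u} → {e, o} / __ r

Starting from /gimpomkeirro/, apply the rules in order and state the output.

Rule 1 (post-nasal voicing): /p/ is a voiceless stop immediately after the nasal /m/, so it voices to [b]. /k/ is a voiceless stop immediately after the nasal /m/, so it voices to [g]. /gimpomkeirro/ → gimbomgeirro.
Rule 2 (nasal place assimilation): no segment meets the environment; /gimbomgeirro/ is unchanged.
Rule 3 (pre-rhotic lowering): /i/ is a high vowel immediately before /r/, so it lowers to [e]. /gimbomgeirro/ → gimbomgeerro.

gimbomgeerro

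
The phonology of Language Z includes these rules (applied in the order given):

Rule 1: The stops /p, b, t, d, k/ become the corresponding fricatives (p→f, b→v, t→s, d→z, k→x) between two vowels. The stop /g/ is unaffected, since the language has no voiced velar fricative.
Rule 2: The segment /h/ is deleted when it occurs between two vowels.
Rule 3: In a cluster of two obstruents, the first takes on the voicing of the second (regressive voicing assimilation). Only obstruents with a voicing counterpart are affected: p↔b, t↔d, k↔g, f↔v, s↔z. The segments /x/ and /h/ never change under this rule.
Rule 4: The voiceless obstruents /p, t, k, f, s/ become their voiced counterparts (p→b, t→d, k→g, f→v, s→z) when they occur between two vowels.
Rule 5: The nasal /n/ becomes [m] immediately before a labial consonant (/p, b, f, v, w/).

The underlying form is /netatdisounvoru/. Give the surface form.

Rule 1 (intervocalic spirantization): /t/ is a stop between vowels /e/ and /a/, so it spirantizes to the fricative [s]. /netatdisounvoru/ → nesatdisounvoru.
Rule 2 (intervocalic h-deletion): no segment meets the environment; /nesatdisounvoru/ is unchanged.
Rule 3 (regressive voicing assimilation): /t/ precedes the voiced obstruent /d/, so it voices to [d] by assimilation. /nesatdisounvoru/ → nesaddisounvoru.
Rule 4 (intervocalic voicing): /s/ is a voiceless obstruent between vowels /e/ and /a/, so it voices to [z]. /s/ is a voiceless obstruent between vowels /i/ and /o/, so it voices to [z]. /nesaddisounvoru/ → nezaddizounvoru.
Rule 5 (nasal place assimilation): /n/ precedes the labial consonant /v/, so it assimilates in place to [m]. /nezaddizounvoru/ → nezaddizoumvoru.

nezaddizoumvoru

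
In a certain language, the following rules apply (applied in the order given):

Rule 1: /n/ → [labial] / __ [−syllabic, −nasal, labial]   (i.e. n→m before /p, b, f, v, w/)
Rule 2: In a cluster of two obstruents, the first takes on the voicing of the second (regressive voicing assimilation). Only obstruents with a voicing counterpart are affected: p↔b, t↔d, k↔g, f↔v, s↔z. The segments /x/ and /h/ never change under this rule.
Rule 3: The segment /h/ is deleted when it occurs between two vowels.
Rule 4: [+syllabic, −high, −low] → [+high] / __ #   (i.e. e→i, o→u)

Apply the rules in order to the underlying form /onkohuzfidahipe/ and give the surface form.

onkousfidaipi

Rule 1 (nasal place assimilation): no segment meets the environment; /onkohuzfidahipe/ is unchanged.
Rule 2 (regressive voicing assimilation): /z/ precedes the voiceless obstruent /f/, so it devoices to [s] by assimilation. /onkohuzfidahipe/ → onkohusfidahipe.
Rule 3 (intervocalic h-deletion): /h/ occurs between vowels /o/ and /u/, so it deletes. /h/ occurs between vowels /a/ and /i/, so it deletes. /onkohusfidahipe/ → onkousfidaipe.
Rule 4 (final vowel raising): /e/ is a mid vowel in word-final position, so it raises to [i]. /onkousfidaipe/ → onkousfidaipi.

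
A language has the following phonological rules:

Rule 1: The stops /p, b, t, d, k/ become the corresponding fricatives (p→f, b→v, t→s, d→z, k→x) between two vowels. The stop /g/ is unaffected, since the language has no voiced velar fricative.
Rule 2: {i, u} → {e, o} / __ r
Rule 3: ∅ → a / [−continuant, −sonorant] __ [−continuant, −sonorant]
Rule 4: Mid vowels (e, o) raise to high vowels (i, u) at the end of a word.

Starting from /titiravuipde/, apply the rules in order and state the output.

tiseravuipadi

Rule 1 (intervocalic spirantization): /t/ is a stop between vowels /i/ and /i/, so it spirantizes to the fricative [s]. /titiravuipde/ → tisiravuipde.
Rule 2 (pre-rhotic lowering): /i/ is a high vowel immediately before /r/, so it lowers to [e]. /tisiravuipde/ → tiseravuipde.
Rule 3 (stop-cluster a-epenthesis): /p/ and /d/ form a stop–stop cluster, so [a] is inserted between them. /tiseravuipde/ → tiseravuipade.
Rule 4 (final vowel raising): /e/ is a mid vowel in word-final position, so it raises to [i]. /tiseravuipade/ → tiseravuipadi.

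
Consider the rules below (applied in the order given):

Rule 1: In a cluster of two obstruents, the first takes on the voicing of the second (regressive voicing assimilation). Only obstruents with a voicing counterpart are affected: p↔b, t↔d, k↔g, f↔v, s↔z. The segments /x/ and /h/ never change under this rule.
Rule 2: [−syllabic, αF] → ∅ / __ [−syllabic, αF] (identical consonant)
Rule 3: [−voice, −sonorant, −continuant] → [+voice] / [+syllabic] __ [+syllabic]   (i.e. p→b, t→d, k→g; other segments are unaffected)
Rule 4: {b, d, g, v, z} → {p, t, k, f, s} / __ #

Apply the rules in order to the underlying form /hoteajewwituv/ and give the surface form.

hodeajewiduf

Rule 1 (regressive voicing assimilation): no segment meets the environment; /hoteajewwituv/ is unchanged.
Rule 2 (degemination): /ww/ is a geminate; the first /w/ deletes. /hoteajewwituv/ → hoteajewituv.
Rule 3 (intervocalic voicing): /t/ is a voiceless stop between vowels /o/ and /e/, so it voices to [d]. /t/ is a voiceless stop between vowels /i/ and /u/, so it voices to [d]. /hoteajewituv/ → hodeajewiduv.
Rule 4 (final devoicing): /v/ is a voiced obstruent in word-final position, so it devoices to [f]. /hodeajewiduv/ → hodeajewiduf.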